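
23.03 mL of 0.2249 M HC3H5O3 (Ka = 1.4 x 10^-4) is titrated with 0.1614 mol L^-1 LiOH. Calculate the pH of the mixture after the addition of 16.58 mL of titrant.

3.88

Initial n(HC3H5O3) = 0.2249 x 0.02303 = 0.005179 mol.
n(LiOH) added = 0.1614 x 0.01658 = 0.002676 mol, converting that many moles of HC3H5O3 to C3H5O3-.
Remaining n(HC3H5O3) = 0.002503 mol; n(C3H5O3-) = 0.002676 mol.
By Henderson-Hasselbalch, pH = pKa + log([A^-]/[HA]) = 3.85 + log(0.002676/0.002503) = 3.85 + (+0.03) = 3.88.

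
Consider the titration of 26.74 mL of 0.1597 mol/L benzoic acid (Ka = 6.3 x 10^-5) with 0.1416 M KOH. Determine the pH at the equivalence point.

8.54

n(C6H5COOH) = 0.1597 x 0.02674 = 0.004270 mol; V(KOH) at equivalence = 0.004270/0.1416 = 0.03016 L.
At equivalence all the acid is converted to C6H5COO-; total volume = 0.02674 + 0.03016 = 0.05690 L, so [C6H5COO-] = 0.004270/0.05690 = 0.07505 M.
Kb = Kw/Ka = 1.0e-14 / 6.3 x 10^-5 = 1.59e-10.
[OH^-] = sqrt(Kb x [C6H5COO-]) = sqrt(1.59e-10 x 0.07505) = 3.45e-6 M.
pOH = 5.46, so pH = 14.00 - 5.46 = 8.54.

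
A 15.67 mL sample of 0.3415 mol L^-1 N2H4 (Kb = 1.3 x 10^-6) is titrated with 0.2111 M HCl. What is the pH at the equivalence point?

4.50

n(N2H4) = 0.3415 x 0.01567 = 0.005351 mol; V(HCl) at equivalence = 0.005351/0.2111 = 0.02535 L.
At equivalence the base is fully converted to N2H5+; total volume = 0.04102 L, so [N2H5+] = 0.005351/0.04102 = 0.1305 M.
Ka(N2H5+) = Kw/Kb = 1.0e-14 / 1.3 x 10^-6 = 7.69e-9.
[H^+] = sqrt(Ka x [N2H5+]) = sqrt(7.69e-9 x 0.1305) = 3.17e-5 M.
pH = -log(3.17e-5) = 4.50.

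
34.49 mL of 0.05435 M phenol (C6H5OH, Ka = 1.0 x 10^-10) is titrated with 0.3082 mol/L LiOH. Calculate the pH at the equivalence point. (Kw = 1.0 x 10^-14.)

11.33

n(C6H5OH) = 0.05435 x 0.03449 = 0.001875 mol; V(LiOH) at equivalence = 0.001875/0.3082 = 0.006082 L.
At equivalence all the acid is converted to C6H5O-; total volume = 0.03449 + 0.006082 = 0.04057 L, so [C6H5O-] = 0.001875/0.04057 = 0.04620 M.
Kb = Kw/Ka = 1.0e-14 / 1.0 x 10^-10 = 0.000100.
[OH^-] = sqrt(Kb x [C6H5O-]) = sqrt(0.000100 x 0.04620) = 0.00215 M.
pOH = 2.67, so pH = 14.00 - 2.67 = 11.33.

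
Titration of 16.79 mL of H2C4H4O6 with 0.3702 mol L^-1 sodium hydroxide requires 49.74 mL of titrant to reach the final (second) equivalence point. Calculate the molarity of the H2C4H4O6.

n(NaOH) = 0.3702 x 0.04974 = 0.01841 mol.
At the final (second) equivalence point, 2 mol OH^- react per mol H2C4H4O6, so n(H2C4H4O6) = 0.01841 / 2 = 0.009207 mol.
[H2C4H4O6] = 0.009207 / 0.01679 L = 0.548 M.

0.548 M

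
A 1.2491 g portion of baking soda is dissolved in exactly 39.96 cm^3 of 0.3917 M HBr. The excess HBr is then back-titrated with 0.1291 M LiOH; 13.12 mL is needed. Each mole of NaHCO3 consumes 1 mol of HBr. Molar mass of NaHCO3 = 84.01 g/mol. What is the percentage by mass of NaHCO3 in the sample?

Total n(HBr) added = 0.3917 x 0.03996 = 0.01565 mol.
n(LiOH) used = 0.1291 x 0.01312 = 0.001694 mol, which equals the excess n(HBr).
So n(HBr) consumed by the sample = 0.01565 - 0.001694 = 0.01396 mol.
n(NaHCO3) = 0.01396 / 1 = 0.01396 mol.
mass NaHCO3 = 0.01396 x 84.01 = 1.173 g, so %NaHCO3 = 1.173/1.2491 x 100 = 93.9%.

93.9%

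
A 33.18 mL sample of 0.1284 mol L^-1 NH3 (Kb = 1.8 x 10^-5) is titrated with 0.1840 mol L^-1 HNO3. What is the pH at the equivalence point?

5.19

n(NH3) = 0.1284 x 0.03318 = 0.004260 mol; V(HNO3) at equivalence = 0.004260/0.1840 = 0.02315 L.
At equivalence the base is fully converted to NH4+; total volume = 0.05633 L, so [NH4+] = 0.004260/0.05633 = 0.07563 M.
Ka(NH4+) = Kw/Kb = 1.0e-14 / 1.8 x 10^-5 = 5.56e-10.
[H^+] = sqrt(Ka x [NH4+]) = sqrt(5.56e-10 x 0.07563) = 6.48e-6 M.
pH = -log(6.48e-6) = 5.19.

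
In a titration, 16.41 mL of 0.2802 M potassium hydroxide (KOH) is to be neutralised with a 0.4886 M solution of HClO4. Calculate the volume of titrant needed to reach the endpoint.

9.41 mL

n(KOH) = 0.2802 mol/L x 0.01641 L = 0.004598 mol.
At equivalence n(HClO4) = n(KOH) = 0.004598 mol.
V(HClO4) = 0.004598 / 0.4886 = 0.009411 L = 9.41 mL.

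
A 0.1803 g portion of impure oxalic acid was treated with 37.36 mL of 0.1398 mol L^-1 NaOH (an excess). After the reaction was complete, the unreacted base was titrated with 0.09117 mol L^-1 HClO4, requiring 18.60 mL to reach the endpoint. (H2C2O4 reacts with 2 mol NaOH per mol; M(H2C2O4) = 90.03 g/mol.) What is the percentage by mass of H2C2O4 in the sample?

88.1%

Total n(NaOH) added = 0.1398 x 0.03736 = 0.005223 mol.
n(HClO4) used = 0.09117 x 0.01860 = 0.001696 mol, which equals the excess n(NaOH).
So n(NaOH) consumed by the sample = 0.005223 - 0.001696 = 0.003527 mol.
n(H2C2O4) = 0.003527 / 2 = 0.001764 mol.
mass H2C2O4 = 0.001764 x 90.03 = 0.1588 g, so %H2C2O4 = 0.1588/0.1803 x 100 = 88.1%.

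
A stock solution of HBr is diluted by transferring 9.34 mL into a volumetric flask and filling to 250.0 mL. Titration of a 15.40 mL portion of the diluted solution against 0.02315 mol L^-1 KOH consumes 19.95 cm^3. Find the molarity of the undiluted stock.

n(KOH) = 0.02315 x 0.01995 = 0.0004618 mol.
n(HBr) in the aliquot = 0.0004618 mol.
[diluted HBr] = 0.0004618 / 0.01540 = 0.02999 M.
Dilution factor = 250.0/9.340 = 26.77, so [stock] = 0.02999 x 26.77 = 0.803 M.

0.803 M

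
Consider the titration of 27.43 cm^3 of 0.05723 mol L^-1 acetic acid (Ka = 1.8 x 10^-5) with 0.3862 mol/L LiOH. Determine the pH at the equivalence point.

8.72

n(CH3COOH) = 0.05723 x 0.02743 = 0.001570 mol; V(LiOH) at equivalence = 0.001570/0.3862 = 0.004065 L.
At equivalence all the acid is converted to CH3COO-; total volume = 0.02743 + 0.004065 = 0.03149 L, so [CH3COO-] = 0.001570/0.03149 = 0.04984 M.
Kb = Kw/Ka = 1.0e-14 / 1.8 x 10^-5 = 5.56e-10.
[OH^-] = sqrt(Kb x [CH3COO-]) = sqrt(5.56e-10 x 0.04984) = 5.26e-6 M.
pOH = 5.28, so pH = 14.00 - 5.28 = 8.72.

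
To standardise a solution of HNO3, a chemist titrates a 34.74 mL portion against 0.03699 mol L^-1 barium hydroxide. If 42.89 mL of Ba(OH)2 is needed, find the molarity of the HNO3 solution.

0.0913 M

n(Ba(OH)2) delivered = 0.03699 x 0.04289 = 0.001587 mol.
The reaction is 2 HNO3 + 1 Ba(OH)2, so n(HNO3) = 0.001587 x 2/1 = 0.003173 mol.
[HNO3] = 0.003173 mol / 0.03474 L = 0.0913 M.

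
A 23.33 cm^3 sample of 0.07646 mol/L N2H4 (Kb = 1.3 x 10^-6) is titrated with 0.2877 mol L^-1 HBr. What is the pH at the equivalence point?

n(N2H4) = 0.07646 x 0.02333 = 0.001784 mol; V(HBr) at equivalence = 0.001784/0.2877 = 0.006200 L.
At equivalence the base is fully converted to N2H5+; total volume = 0.02953 L, so [N2H5+] = 0.001784/0.02953 = 0.06041 M.
Ka(N2H5+) = Kw/Kb = 1.0e-14 / 1.3 x 10^-6 = 7.69e-9.
[H^+] = sqrt(Ka x [N2H5+]) = sqrt(7.69e-9 x 0.06041) = 2.16e-5 M.
pH = -log(2.16e-5) = 4.67.

4.67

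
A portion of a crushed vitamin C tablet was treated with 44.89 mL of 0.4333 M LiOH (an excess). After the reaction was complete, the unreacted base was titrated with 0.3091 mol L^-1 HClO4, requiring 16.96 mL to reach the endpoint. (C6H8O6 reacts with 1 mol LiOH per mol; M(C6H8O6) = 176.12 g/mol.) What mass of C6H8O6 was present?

Total n(LiOH) added = 0.4333 x 0.04489 = 0.01945 mol.
n(HClO4) used = 0.3091 x 0.01696 = 0.005242 mol, which equals the excess n(LiOH).
So n(LiOH) consumed by the sample = 0.01945 - 0.005242 = 0.01421 mol.
n(C6H8O6) = 0.01421 / 1 = 0.01421 mol.
mass = 0.01421 mol x 176.12 g/mol = 2.50 g.

2.50 g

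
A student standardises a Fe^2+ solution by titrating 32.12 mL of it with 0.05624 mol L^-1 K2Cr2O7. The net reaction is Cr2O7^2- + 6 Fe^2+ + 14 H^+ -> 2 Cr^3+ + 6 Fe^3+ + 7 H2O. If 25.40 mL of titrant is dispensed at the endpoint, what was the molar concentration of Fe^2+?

n(K2Cr2O7) = 0.05624 x 0.02540 = 0.001428 mol.
From the balanced equation, 1 mol K2Cr2O7 reacts with 6 mol Fe^2+, so n(Fe^2+) = 0.001428 x 6/1 = 0.008571 mol.
[Fe^2+] = 0.008571 / 0.03212 L = 0.267 M.

0.267 M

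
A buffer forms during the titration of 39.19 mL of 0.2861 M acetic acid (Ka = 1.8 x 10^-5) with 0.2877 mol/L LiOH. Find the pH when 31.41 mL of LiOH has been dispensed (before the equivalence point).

Initial n(CH3COOH) = 0.2861 x 0.03919 = 0.01121 mol.
n(LiOH) added = 0.2877 x 0.03141 = 0.009037 mol, converting that many moles of CH3COOH to CH3COO-.
Remaining n(CH3COOH) = 0.002176 mol; n(CH3COO-) = 0.009037 mol.
By Henderson-Hasselbalch, pH = pKa + log([A^-]/[HA]) = 4.74 + log(0.009037/0.002176) = 4.74 + (+0.62) = 5.36.

5.36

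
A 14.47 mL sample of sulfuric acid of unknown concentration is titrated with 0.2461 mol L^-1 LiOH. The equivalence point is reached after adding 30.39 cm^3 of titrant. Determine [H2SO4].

0.258 M

n(LiOH) delivered = 0.2461 x 0.03039 = 0.007479 mol.
The reaction is 1 H2SO4 + 2 LiOH, so n(H2SO4) = 0.007479 x 1/2 = 0.003739 mol.
[H2SO4] = 0.003739 mol / 0.01447 L = 0.258 M.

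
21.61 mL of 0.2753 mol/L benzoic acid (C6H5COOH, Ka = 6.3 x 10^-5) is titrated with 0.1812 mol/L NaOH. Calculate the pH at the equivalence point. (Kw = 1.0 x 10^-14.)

n(C6H5COOH) = 0.2753 x 0.02161 = 0.005949 mol; V(NaOH) at equivalence = 0.005949/0.1812 = 0.03283 L.
At equivalence all the acid is converted to C6H5COO-; total volume = 0.02161 + 0.03283 = 0.05444 L, so [C6H5COO-] = 0.005949/0.05444 = 0.1093 M.
Kb = Kw/Ka = 1.0e-14 / 6.3 x 10^-5 = 1.59e-10.
[OH^-] = sqrt(Kb x [C6H5COO-]) = sqrt(1.59e-10 x 0.1093) = 4.16e-6 M.
pOH = 5.38, so pH = 14.00 - 5.38 = 8.62.

8.62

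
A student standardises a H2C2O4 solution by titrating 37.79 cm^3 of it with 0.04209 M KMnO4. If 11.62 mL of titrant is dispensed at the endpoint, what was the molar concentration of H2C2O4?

0.0324 M

n(KMnO4) = 0.04209 x 0.01162 = 0.0004891 mol.
From the balanced equation, 2 mol KMnO4 reacts with 5 mol H2C2O4, so n(H2C2O4) = 0.0004891 x 5/2 = 0.001223 mol.
[H2C2O4] = 0.001223 / 0.03779 L = 0.0324 M.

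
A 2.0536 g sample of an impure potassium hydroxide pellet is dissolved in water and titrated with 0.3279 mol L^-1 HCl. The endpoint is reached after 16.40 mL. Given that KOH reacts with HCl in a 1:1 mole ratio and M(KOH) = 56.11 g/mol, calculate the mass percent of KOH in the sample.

14.7%

n(HCl) = 0.3279 x 0.01640 = 0.005378 mol.
n(KOH) = 0.005378 / 1 = 0.005378 mol.
mass of KOH = 0.005378 x 56.11 = 0.3017 g.
% purity = 0.3017 / 2.0536 x 100 = 14.7%.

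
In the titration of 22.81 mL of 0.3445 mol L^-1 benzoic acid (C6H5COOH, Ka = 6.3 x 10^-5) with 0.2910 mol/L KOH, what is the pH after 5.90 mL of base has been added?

3.65

Initial n(C6H5COOH) = 0.3445 x 0.02281 = 0.007858 mol.
n(KOH) added = 0.2910 x 0.005900 = 0.001717 mol, converting that many moles of C6H5COOH to C6H5COO-.
Remaining n(C6H5COOH) = 0.006141 mol; n(C6H5COO-) = 0.001717 mol.
By Henderson-Hasselbalch, pH = pKa + log([A^-]/[HA]) = 4.20 + log(0.001717/0.006141) = 4.20 + (-0.55) = 3.65.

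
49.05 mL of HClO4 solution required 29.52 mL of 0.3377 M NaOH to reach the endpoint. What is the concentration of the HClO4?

n(NaOH) delivered = 0.3377 x 0.02952 = 0.009969 mol.
For a 1:1 reaction, n(HClO4) = 0.009969 mol.
[HClO4] = 0.009969 mol / 0.04905 L = 0.203 M.

0.203 M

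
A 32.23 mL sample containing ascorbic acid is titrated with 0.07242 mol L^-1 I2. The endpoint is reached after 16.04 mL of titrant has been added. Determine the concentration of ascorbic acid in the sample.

0.0360 M

n(I2) = 0.07242 x 0.01604 = 0.001162 mol.
From the balanced equation, 1 mol I2 reacts with 1 mol ascorbic acid, so n(ascorbic acid) = 0.001162 x 1/1 = 0.001162 mol.
[ascorbic acid] = 0.001162 / 0.03223 L = 0.0360 M.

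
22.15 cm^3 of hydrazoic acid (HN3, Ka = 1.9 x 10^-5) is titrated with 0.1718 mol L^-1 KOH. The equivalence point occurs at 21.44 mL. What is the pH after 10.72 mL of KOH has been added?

4.72

10.72 mL is exactly half the equivalence volume (21.44/2), i.e. the half-equivalence point.
There, n(HA) = n(A^-), so pH = pKa = -log(1.9 x 10^-5) = 4.72.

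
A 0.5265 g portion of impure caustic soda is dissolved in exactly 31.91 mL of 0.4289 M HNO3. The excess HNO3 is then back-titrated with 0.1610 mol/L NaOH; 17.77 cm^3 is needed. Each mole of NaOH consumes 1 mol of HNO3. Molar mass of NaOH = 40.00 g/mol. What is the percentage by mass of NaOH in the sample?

82.2%

Total n(HNO3) added = 0.4289 x 0.03191 = 0.01369 mol.
n(NaOH) used = 0.1610 x 0.01777 = 0.002861 mol, which equals the excess n(HNO3).
So n(HNO3) consumed by the sample = 0.01369 - 0.002861 = 0.01083 mol.
n(NaOH) = 0.01083 / 1 = 0.01083 mol.
mass NaOH = 0.01083 x 40.00 = 0.4330 g, so %NaOH = 0.4330/0.5265 x 100 = 82.2%.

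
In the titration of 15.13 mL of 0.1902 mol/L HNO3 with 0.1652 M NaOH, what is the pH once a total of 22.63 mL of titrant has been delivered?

12.36

n(acid) = 0.1902 x 0.01513 = 0.002878 mol; n(NaOH) added = 0.1652 x 0.02263 = 0.003738 mol.
Base is in excess by 0.003738 - 0.002878 = 0.0008607 mol in a total volume of 0.03776 L.
[OH^-] = 0.0008607/0.03776 = 0.02280 M, so pOH = 1.64 and pH = 14.00 - 1.64 = 12.36.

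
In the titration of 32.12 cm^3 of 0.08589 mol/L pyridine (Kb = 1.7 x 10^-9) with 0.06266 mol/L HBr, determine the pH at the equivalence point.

n(C5H5N) = 0.08589 x 0.03212 = 0.002759 mol; V(HBr) at equivalence = 0.002759/0.06266 = 0.04403 L.
At equivalence the base is fully converted to C5H5NH+; total volume = 0.07615 L, so [C5H5NH+] = 0.002759/0.07615 = 0.03623 M.
Ka(C5H5NH+) = Kw/Kb = 1.0e-14 / 1.7 x 10^-9 = 5.88e-6.
[H^+] = sqrt(Ka x [C5H5NH+]) = sqrt(5.88e-6 x 0.03623) = 0.000462 M.
pH = -log(0.000462) = 3.34.

3.34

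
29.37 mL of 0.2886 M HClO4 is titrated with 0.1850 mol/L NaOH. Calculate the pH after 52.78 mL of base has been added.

12.20

n(acid) = 0.2886 x 0.02937 = 0.008476 mol; n(NaOH) added = 0.1850 x 0.05278 = 0.009764 mol.
Base is in excess by 0.009764 - 0.008476 = 0.001288 mol in a total volume of 0.08215 L.
[OH^-] = 0.001288/0.08215 = 0.01568 M, so pOH = 1.80 and pH = 14.00 - 1.80 = 12.20.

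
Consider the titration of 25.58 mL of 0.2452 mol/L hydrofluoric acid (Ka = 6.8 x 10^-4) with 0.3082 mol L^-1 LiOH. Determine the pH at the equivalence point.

8.15

n(HF) = 0.2452 x 0.02558 = 0.006272 mol; V(LiOH) at equivalence = 0.006272/0.3082 = 0.02035 L.
At equivalence all the acid is converted to F-; total volume = 0.02558 + 0.02035 = 0.04593 L, so [F-] = 0.006272/0.04593 = 0.1366 M.
Kb = Kw/Ka = 1.0e-14 / 6.8 x 10^-4 = 1.47e-11.
[OH^-] = sqrt(Kb x [F-]) = sqrt(1.47e-11 x 0.1366) = 1.42e-6 M.
pOH = 5.85, so pH = 14.00 - 5.85 = 8.15.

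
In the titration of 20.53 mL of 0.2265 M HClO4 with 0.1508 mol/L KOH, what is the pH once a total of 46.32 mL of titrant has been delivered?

n(acid) = 0.2265 x 0.02053 = 0.004650 mol; n(KOH) added = 0.1508 x 0.04632 = 0.006985 mol.
Base is in excess by 0.006985 - 0.004650 = 0.002335 mol in a total volume of 0.06685 L.
[OH^-] = 0.002335/0.06685 = 0.03493 M, so pOH = 1.46 and pH = 14.00 - 1.46 = 12.54.

12.54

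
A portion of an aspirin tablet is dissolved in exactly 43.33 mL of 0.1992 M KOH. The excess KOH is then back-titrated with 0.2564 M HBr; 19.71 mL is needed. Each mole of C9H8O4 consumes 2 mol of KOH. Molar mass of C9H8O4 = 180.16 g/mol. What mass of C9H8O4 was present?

0.322 g

Total n(KOH) added = 0.1992 x 0.04333 = 0.008631 mol.
n(HBr) used = 0.2564 x 0.01971 = 0.005054 mol, which equals the excess n(KOH).
So n(KOH) consumed by the sample = 0.008631 - 0.005054 = 0.003578 mol.
n(C9H8O4) = 0.003578 / 2 = 0.001789 mol.
mass = 0.001789 mol x 180.16 g/mol = 0.322 g.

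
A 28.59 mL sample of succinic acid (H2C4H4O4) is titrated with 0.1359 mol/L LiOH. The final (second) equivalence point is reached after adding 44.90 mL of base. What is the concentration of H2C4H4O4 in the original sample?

n(LiOH) = 0.1359 x 0.04490 = 0.006102 mol.
At the final (second) equivalence point, 2 mol OH^- react per mol H2C4H4O4, so n(H2C4H4O4) = 0.006102 / 2 = 0.003051 mol.
[H2C4H4O4] = 0.003051 / 0.02859 L = 0.107 M.

0.107 M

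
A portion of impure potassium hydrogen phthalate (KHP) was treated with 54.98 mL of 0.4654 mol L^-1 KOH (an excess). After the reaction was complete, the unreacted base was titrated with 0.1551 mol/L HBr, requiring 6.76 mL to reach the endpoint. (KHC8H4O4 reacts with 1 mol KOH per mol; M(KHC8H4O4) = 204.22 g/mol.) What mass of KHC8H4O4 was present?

Total n(KOH) added = 0.4654 x 0.05498 = 0.02559 mol.
n(HBr) used = 0.1551 x 0.006760 = 0.001048 mol, which equals the excess n(KOH).
So n(KOH) consumed by the sample = 0.02559 - 0.001048 = 0.02454 mol.
n(KHC8H4O4) = 0.02454 / 1 = 0.02454 mol.
mass = 0.02454 mol x 204.22 g/mol = 5.01 g.

5.01 g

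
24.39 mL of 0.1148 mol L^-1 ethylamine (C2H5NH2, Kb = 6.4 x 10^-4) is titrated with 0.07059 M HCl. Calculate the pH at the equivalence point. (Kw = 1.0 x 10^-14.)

n(C2H5NH2) = 0.1148 x 0.02439 = 0.002800 mol; V(HCl) at equivalence = 0.002800/0.07059 = 0.03967 L.
At equivalence the base is fully converted to C2H5NH3+; total volume = 0.06406 L, so [C2H5NH3+] = 0.002800/0.06406 = 0.04371 M.
Ka(C2H5NH3+) = Kw/Kb = 1.0e-14 / 6.4 x 10^-4 = 1.56e-11.
[H^+] = sqrt(Ka x [C2H5NH3+]) = sqrt(1.56e-11 x 0.04371) = 8.26e-7 M.
pH = -log(8.26e-7) = 6.08.

6.08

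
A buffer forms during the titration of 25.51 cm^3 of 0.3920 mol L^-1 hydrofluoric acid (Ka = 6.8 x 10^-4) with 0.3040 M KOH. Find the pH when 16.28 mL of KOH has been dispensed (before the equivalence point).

Initial n(HF) = 0.3920 x 0.02551 = 0.01000 mol.
n(KOH) added = 0.3040 x 0.01628 = 0.004949 mol, converting that many moles of HF to F-.
Remaining n(HF) = 0.005051 mol; n(F-) = 0.004949 mol.
By Henderson-Hasselbalch, pH = pKa + log([A^-]/[HA]) = 3.17 + log(0.004949/0.005051) = 3.17 + (-0.01) = 3.16.

3.16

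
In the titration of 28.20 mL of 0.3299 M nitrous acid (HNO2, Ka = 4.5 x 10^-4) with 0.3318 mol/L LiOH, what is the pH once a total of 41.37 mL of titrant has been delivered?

12.80

n(acid) = 0.3299 x 0.02820 = 0.009303 mol; n(LiOH) added = 0.3318 x 0.04137 = 0.01373 mol.
Base is in excess by 0.01373 - 0.009303 = 0.004423 mol in a total volume of 0.06957 L.
[OH^-] = 0.004423/0.06957 = 0.06358 M, so pOH = 1.20 and pH = 14.00 - 1.20 = 12.80.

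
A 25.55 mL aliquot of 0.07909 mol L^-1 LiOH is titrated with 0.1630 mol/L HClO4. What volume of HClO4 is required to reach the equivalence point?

n(LiOH) = 0.07909 mol/L x 0.02555 L = 0.002021 mol.
At equivalence n(HClO4) = n(LiOH) = 0.002021 mol.
V(HClO4) = 0.002021 / 0.1630 = 0.01240 L = 12.4 mL.

12.4 mL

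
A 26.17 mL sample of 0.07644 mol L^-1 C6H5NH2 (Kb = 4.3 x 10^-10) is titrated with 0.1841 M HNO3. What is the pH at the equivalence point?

n(C6H5NH2) = 0.07644 x 0.02617 = 0.002000 mol; V(HNO3) at equivalence = 0.002000/0.1841 = 0.01087 L.
At equivalence the base is fully converted to C6H5NH3+; total volume = 0.03704 L, so [C6H5NH3+] = 0.002000/0.03704 = 0.05401 M.
Ka(C6H5NH3+) = Kw/Kb = 1.0e-14 / 4.3 x 10^-10 = 2.33e-5.
[H^+] = sqrt(Ka x [C6H5NH3+]) = sqrt(2.33e-5 x 0.05401) = 0.00112 M.
pH = -log(0.00112) = 2.95.

2.95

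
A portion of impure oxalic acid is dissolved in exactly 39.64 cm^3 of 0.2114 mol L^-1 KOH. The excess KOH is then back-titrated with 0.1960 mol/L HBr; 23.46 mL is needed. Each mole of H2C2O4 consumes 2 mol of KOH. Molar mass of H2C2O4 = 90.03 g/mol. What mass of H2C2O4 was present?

0.170 g

Total n(KOH) added = 0.2114 x 0.03964 = 0.008380 mol.
n(HBr) used = 0.1960 x 0.02346 = 0.004598 mol, which equals the excess n(KOH).
So n(KOH) consumed by the sample = 0.008380 - 0.004598 = 0.003782 mol.
n(H2C2O4) = 0.003782 / 2 = 0.001891 mol.
mass = 0.001891 mol x 90.03 g/mol = 0.170 g.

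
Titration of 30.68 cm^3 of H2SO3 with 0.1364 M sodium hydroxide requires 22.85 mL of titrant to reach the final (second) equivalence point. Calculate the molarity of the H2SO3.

n(NaOH) = 0.1364 x 0.02285 = 0.003117 mol.
At the final (second) equivalence point, 2 mol OH^- react per mol H2SO3, so n(H2SO3) = 0.003117 / 2 = 0.001558 mol.
[H2SO3] = 0.001558 / 0.03068 L = 0.0508 M.

0.0508 M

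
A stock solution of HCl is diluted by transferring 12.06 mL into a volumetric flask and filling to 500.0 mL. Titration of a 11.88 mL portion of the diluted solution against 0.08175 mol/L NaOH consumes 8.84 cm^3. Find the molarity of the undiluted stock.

2.52 M

n(NaOH) = 0.08175 x 0.008840 = 0.0007227 mol.
n(HCl) in the aliquot = 0.0007227 mol.
[diluted HCl] = 0.0007227 / 0.01188 = 0.06083 M.
Dilution factor = 500.0/12.06 = 41.46, so [stock] = 0.06083 x 41.46 = 2.52 M.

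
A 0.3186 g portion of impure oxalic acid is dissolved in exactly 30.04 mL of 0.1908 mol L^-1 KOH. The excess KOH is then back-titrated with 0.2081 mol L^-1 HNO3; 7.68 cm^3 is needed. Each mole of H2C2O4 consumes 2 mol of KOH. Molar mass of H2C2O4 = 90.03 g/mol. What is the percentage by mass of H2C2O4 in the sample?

Total n(KOH) added = 0.1908 x 0.03004 = 0.005732 mol.
n(HNO3) used = 0.2081 x 0.007680 = 0.001598 mol, which equals the excess n(KOH).
So n(KOH) consumed by the sample = 0.005732 - 0.001598 = 0.004133 mol.
n(H2C2O4) = 0.004133 / 2 = 0.002067 mol.
mass H2C2O4 = 0.002067 x 90.03 = 0.1861 g, so %H2C2O4 = 0.1861/0.3186 x 100 = 58.4%.

58.4%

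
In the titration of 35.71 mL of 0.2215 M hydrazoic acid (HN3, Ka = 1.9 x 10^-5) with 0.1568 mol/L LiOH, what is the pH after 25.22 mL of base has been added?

4.72

Initial n(HN3) = 0.2215 x 0.03571 = 0.007910 mol.
n(LiOH) added = 0.1568 x 0.02522 = 0.003954 mol, converting that many moles of HN3 to N3-.
Remaining n(HN3) = 0.003955 mol; n(N3-) = 0.003954 mol.
By Henderson-Hasselbalch, pH = pKa + log([A^-]/[HA]) = 4.72 + log(0.003954/0.003955) = 4.72 + (-0.00) = 4.72.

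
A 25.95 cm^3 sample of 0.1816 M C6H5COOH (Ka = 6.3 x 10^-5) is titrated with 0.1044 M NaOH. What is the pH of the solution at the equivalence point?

8.51

n(C6H5COOH) = 0.1816 x 0.02595 = 0.004713 mol; V(NaOH) at equivalence = 0.004713/0.1044 = 0.04514 L.
At equivalence all the acid is converted to C6H5COO-; total volume = 0.02595 + 0.04514 = 0.07109 L, so [C6H5COO-] = 0.004713/0.07109 = 0.06629 M.
Kb = Kw/Ka = 1.0e-14 / 6.3 x 10^-5 = 1.59e-10.
[OH^-] = sqrt(Kb x [C6H5COO-]) = sqrt(1.59e-10 x 0.06629) = 3.24e-6 M.
pOH = 5.49, so pH = 14.00 - 5.49 = 8.51.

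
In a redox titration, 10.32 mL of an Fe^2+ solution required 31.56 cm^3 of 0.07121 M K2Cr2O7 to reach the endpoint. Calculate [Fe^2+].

1.31 M

n(K2Cr2O7) = 0.07121 x 0.03156 = 0.002247 mol.
From the balanced equation, 1 mol K2Cr2O7 reacts with 6 mol Fe^2+, so n(Fe^2+) = 0.002247 x 6/1 = 0.01348 mol.
[Fe^2+] = 0.01348 / 0.01032 L = 1.31 M.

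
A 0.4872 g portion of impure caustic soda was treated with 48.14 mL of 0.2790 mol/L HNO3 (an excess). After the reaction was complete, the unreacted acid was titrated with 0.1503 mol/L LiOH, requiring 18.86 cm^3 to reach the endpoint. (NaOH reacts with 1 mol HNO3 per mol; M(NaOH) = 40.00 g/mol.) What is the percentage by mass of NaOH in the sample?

Total n(HNO3) added = 0.2790 x 0.04814 = 0.01343 mol.
n(LiOH) used = 0.1503 x 0.01886 = 0.002835 mol, which equals the excess n(HNO3).
So n(HNO3) consumed by the sample = 0.01343 - 0.002835 = 0.01060 mol.
n(NaOH) = 0.01060 / 1 = 0.01060 mol.
mass NaOH = 0.01060 x 40.00 = 0.4239 g, so %NaOH = 0.4239/0.4872 x 100 = 87.0%.

87.0%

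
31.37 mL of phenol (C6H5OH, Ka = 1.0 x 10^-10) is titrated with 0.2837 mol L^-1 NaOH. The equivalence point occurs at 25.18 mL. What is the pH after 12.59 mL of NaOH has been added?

12.59 mL is exactly half the equivalence volume (25.18/2), i.e. the half-equivalence point.
There, n(HA) = n(A^-), so pH = pKa = -log(1.0 x 10^-10) = 10.00.

10.00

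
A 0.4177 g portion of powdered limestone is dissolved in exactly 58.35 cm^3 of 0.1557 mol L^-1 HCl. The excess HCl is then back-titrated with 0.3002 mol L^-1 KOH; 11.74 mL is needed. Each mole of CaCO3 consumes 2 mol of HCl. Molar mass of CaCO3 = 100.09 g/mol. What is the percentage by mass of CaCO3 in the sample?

66.6%

Total n(HCl) added = 0.1557 x 0.05835 = 0.009085 mol.
n(KOH) used = 0.3002 x 0.01174 = 0.003524 mol, which equals the excess n(HCl).
So n(HCl) consumed by the sample = 0.009085 - 0.003524 = 0.005561 mol.
n(CaCO3) = 0.005561 / 2 = 0.002780 mol.
mass CaCO3 = 0.002780 x 100.09 = 0.2783 g, so %CaCO3 = 0.2783/0.4177 x 100 = 66.6%.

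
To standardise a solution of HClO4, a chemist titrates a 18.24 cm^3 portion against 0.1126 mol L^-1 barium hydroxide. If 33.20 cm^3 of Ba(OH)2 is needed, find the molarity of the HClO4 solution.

0.410 M

n(Ba(OH)2) delivered = 0.1126 x 0.03320 = 0.003738 mol.
The reaction is 2 HClO4 + 1 Ba(OH)2, so n(HClO4) = 0.003738 x 2/1 = 0.007477 mol.
[HClO4] = 0.007477 mol / 0.01824 L = 0.410 M.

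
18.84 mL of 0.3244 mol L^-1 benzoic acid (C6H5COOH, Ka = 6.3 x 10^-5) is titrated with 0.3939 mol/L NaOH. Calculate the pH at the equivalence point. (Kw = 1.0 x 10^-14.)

8.73

n(C6H5COOH) = 0.3244 x 0.01884 = 0.006112 mol; V(NaOH) at equivalence = 0.006112/0.3939 = 0.01552 L.
At equivalence all the acid is converted to C6H5COO-; total volume = 0.01884 + 0.01552 = 0.03436 L, so [C6H5COO-] = 0.006112/0.03436 = 0.1779 M.
Kb = Kw/Ka = 1.0e-14 / 6.3 x 10^-5 = 1.59e-10.
[OH^-] = sqrt(Kb x [C6H5COO-]) = sqrt(1.59e-10 x 0.1779) = 5.31e-6 M.
pOH = 5.27, so pH = 14.00 - 5.27 = 8.73.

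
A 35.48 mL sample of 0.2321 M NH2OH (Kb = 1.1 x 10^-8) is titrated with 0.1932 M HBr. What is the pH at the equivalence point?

3.51

n(NH2OH) = 0.2321 x 0.03548 = 0.008235 mol; V(HBr) at equivalence = 0.008235/0.1932 = 0.04262 L.
At equivalence the base is fully converted to NH3OH+; total volume = 0.07810 L, so [NH3OH+] = 0.008235/0.07810 = 0.1054 M.
Ka(NH3OH+) = Kw/Kb = 1.0e-14 / 1.1 x 10^-8 = 9.09e-7.
[H^+] = sqrt(Ka x [NH3OH+]) = sqrt(9.09e-7 x 0.1054) = 0.000310 M.
pH = -log(0.000310) = 3.51.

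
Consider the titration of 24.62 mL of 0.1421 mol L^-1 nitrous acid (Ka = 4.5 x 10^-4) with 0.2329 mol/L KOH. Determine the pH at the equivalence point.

8.15

n(HNO2) = 0.1421 x 0.02462 = 0.003499 mol; V(KOH) at equivalence = 0.003499/0.2329 = 0.01502 L.
At equivalence all the acid is converted to NO2-; total volume = 0.02462 + 0.01502 = 0.03964 L, so [NO2-] = 0.003499/0.03964 = 0.08825 M.
Kb = Kw/Ka = 1.0e-14 / 4.5 x 10^-4 = 2.22e-11.
[OH^-] = sqrt(Kb x [NO2-]) = sqrt(2.22e-11 x 0.08825) = 1.40e-6 M.
pOH = 5.85, so pH = 14.00 - 5.85 = 8.15.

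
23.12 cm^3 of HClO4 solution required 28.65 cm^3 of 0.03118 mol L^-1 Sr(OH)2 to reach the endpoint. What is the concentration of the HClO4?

n(Sr(OH)2) delivered = 0.03118 x 0.02865 = 0.0008933 mol.
The reaction is 2 HClO4 + 1 Sr(OH)2, so n(HClO4) = 0.0008933 x 2/1 = 0.001787 mol.
[HClO4] = 0.001787 mol / 0.02312 L = 0.0773 M.

0.0773 M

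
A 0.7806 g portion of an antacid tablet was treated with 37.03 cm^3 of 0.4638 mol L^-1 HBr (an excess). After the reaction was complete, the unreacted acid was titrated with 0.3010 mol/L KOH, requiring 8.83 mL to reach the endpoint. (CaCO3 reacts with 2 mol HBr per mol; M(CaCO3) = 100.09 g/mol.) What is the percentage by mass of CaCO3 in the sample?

93.1%

Total n(HBr) added = 0.4638 x 0.03703 = 0.01717 mol.
n(KOH) used = 0.3010 x 0.008830 = 0.002658 mol, which equals the excess n(HBr).
So n(HBr) consumed by the sample = 0.01717 - 0.002658 = 0.01452 mol.
n(CaCO3) = 0.01452 / 2 = 0.007258 mol.
mass CaCO3 = 0.007258 x 100.09 = 0.7265 g, so %CaCO3 = 0.7265/0.7806 x 100 = 93.1%.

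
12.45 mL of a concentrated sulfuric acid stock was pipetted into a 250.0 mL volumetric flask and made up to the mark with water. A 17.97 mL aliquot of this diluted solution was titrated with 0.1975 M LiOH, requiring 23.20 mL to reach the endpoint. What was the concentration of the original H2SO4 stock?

n(LiOH) = 0.1975 x 0.02320 = 0.004582 mol.
n(H2SO4) in the aliquot = 0.004582 x 1/2 = 0.002291 mol.
[diluted H2SO4] = 0.002291 / 0.01797 = 0.1275 M.
Dilution factor = 250.0/12.45 = 20.08, so [stock] = 0.1275 x 20.08 = 2.56 M.

2.56 M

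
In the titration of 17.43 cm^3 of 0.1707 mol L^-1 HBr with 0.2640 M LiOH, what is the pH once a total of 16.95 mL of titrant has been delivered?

12.64

n(acid) = 0.1707 x 0.01743 = 0.002975 mol; n(LiOH) added = 0.2640 x 0.01695 = 0.004475 mol.
Base is in excess by 0.004475 - 0.002975 = 0.001499 mol in a total volume of 0.03438 L.
[OH^-] = 0.001499/0.03438 = 0.04362 M, so pOH = 1.36 and pH = 14.00 - 1.36 = 12.64.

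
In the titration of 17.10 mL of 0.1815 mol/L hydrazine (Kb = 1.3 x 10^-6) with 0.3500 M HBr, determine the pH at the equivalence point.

n(N2H4) = 0.1815 x 0.01710 = 0.003104 mol; V(HBr) at equivalence = 0.003104/0.3500 = 0.008868 L.
At equivalence the base is fully converted to N2H5+; total volume = 0.02597 L, so [N2H5+] = 0.003104/0.02597 = 0.1195 M.
Ka(N2H5+) = Kw/Kb = 1.0e-14 / 1.3 x 10^-6 = 7.69e-9.
[H^+] = sqrt(Ka x [N2H5+]) = sqrt(7.69e-9 x 0.1195) = 3.03e-5 M.
pH = -log(3.03e-5) = 4.52.

4.52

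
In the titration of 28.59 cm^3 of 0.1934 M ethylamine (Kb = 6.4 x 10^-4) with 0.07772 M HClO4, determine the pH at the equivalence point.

6.03

n(C2H5NH2) = 0.1934 x 0.02859 = 0.005529 mol; V(HClO4) at equivalence = 0.005529/0.07772 = 0.07114 L.
At equivalence the base is fully converted to C2H5NH3+; total volume = 0.09973 L, so [C2H5NH3+] = 0.005529/0.09973 = 0.05544 M.
Ka(C2H5NH3+) = Kw/Kb = 1.0e-14 / 6.4 x 10^-4 = 1.56e-11.
[H^+] = sqrt(Ka x [C2H5NH3+]) = sqrt(1.56e-11 x 0.05544) = 9.31e-7 M.
pH = -log(9.31e-7) = 6.03.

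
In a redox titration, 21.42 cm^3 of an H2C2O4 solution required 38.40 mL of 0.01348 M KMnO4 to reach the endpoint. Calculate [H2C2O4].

n(KMnO4) = 0.01348 x 0.03840 = 0.0005176 mol.
From the balanced equation, 2 mol KMnO4 reacts with 5 mol H2C2O4, so n(H2C2O4) = 0.0005176 x 5/2 = 0.001294 mol.
[H2C2O4] = 0.001294 / 0.02142 L = 0.0604 M.

0.0604 M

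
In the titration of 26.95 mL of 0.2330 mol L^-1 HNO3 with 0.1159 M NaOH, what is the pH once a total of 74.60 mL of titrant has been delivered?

n(acid) = 0.2330 x 0.02695 = 0.006279 mol; n(NaOH) added = 0.1159 x 0.07460 = 0.008646 mol.
Base is in excess by 0.008646 - 0.006279 = 0.002367 mol in a total volume of 0.1016 L.
[OH^-] = 0.002367/0.1016 = 0.02331 M, so pOH = 1.63 and pH = 14.00 - 1.63 = 12.37.

12.37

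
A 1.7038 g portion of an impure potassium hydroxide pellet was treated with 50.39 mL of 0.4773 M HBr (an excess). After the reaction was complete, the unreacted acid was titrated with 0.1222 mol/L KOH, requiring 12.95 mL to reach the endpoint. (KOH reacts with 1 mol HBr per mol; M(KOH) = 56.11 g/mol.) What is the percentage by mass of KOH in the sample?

74.0%

Total n(HBr) added = 0.4773 x 0.05039 = 0.02405 mol.
n(KOH) used = 0.1222 x 0.01295 = 0.001582 mol, which equals the excess n(HBr).
So n(HBr) consumed by the sample = 0.02405 - 0.001582 = 0.02247 mol.
n(KOH) = 0.02247 / 1 = 0.02247 mol.
mass KOH = 0.02247 x 56.11 = 1.261 g, so %KOH = 1.261/1.7038 x 100 = 74.0%.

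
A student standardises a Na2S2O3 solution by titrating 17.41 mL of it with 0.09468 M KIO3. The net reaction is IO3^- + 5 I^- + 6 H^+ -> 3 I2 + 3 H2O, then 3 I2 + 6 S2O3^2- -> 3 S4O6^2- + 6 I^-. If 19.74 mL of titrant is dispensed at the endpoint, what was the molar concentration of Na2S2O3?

0.644 M

n(KIO3) = 0.09468 x 0.01974 = 0.001869 mol.
From the balanced equation, 1 mol KIO3 reacts with 6 mol Na2S2O3, so n(Na2S2O3) = 0.001869 x 6/1 = 0.01121 mol.
[Na2S2O3] = 0.01121 / 0.01741 L = 0.644 M.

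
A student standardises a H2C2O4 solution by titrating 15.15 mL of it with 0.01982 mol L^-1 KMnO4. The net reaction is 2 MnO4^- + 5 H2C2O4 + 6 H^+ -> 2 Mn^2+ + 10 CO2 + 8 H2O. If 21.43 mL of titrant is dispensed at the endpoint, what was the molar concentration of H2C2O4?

n(KMnO4) = 0.01982 x 0.02143 = 0.0004247 mol.
From the balanced equation, 2 mol KMnO4 reacts with 5 mol H2C2O4, so n(H2C2O4) = 0.0004247 x 5/2 = 0.001062 mol.
[H2C2O4] = 0.001062 / 0.01515 L = 0.0701 M.

0.0701 M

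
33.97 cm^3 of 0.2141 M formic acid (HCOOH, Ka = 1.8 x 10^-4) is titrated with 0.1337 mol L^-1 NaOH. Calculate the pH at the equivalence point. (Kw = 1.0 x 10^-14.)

8.33

n(HCOOH) = 0.2141 x 0.03397 = 0.007273 mol; V(NaOH) at equivalence = 0.007273/0.1337 = 0.05440 L.
At equivalence all the acid is converted to HCOO-; total volume = 0.03397 + 0.05440 = 0.08837 L, so [HCOO-] = 0.007273/0.08837 = 0.08230 M.
Kb = Kw/Ka = 1.0e-14 / 1.8 x 10^-4 = 5.56e-11.
[OH^-] = sqrt(Kb x [HCOO-]) = sqrt(5.56e-11 x 0.08230) = 2.14e-6 M.
pOH = 5.67, so pH = 14.00 - 5.67 = 8.33.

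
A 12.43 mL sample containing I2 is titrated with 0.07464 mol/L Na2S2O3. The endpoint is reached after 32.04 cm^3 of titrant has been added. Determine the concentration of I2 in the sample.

0.0962 M

n(Na2S2O3) = 0.07464 x 0.03204 = 0.002391 mol.
From the balanced equation, 2 mol Na2S2O3 reacts with 1 mol I2, so n(I2) = 0.002391 x 1/2 = 0.001196 mol.
[I2] = 0.001196 / 0.01243 L = 0.0962 M.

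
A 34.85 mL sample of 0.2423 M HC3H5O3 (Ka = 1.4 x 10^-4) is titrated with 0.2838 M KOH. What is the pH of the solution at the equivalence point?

8.49

n(HC3H5O3) = 0.2423 x 0.03485 = 0.008444 mol; V(KOH) at equivalence = 0.008444/0.2838 = 0.02975 L.
At equivalence all the acid is converted to C3H5O3-; total volume = 0.03485 + 0.02975 = 0.06460 L, so [C3H5O3-] = 0.008444/0.06460 = 0.1307 M.
Kb = Kw/Ka = 1.0e-14 / 1.4 x 10^-4 = 7.14e-11.
[OH^-] = sqrt(Kb x [C3H5O3-]) = sqrt(7.14e-11 x 0.1307) = 3.06e-6 M.
pOH = 5.51, so pH = 14.00 - 5.51 = 8.49.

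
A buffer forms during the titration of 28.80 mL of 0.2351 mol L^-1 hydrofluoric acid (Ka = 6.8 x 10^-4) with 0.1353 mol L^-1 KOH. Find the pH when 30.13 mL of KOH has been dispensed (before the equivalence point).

Initial n(HF) = 0.2351 x 0.02880 = 0.006771 mol.
n(KOH) added = 0.1353 x 0.03013 = 0.004077 mol, converting that many moles of HF to F-.
Remaining n(HF) = 0.002694 mol; n(F-) = 0.004077 mol.
By Henderson-Hasselbalch, pH = pKa + log([A^-]/[HA]) = 3.17 + log(0.004077/0.002694) = 3.17 + (+0.18) = 3.35.

3.35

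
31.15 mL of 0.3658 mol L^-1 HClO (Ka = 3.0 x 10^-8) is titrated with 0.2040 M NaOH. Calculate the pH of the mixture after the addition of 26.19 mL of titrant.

7.47

Initial n(HClO) = 0.3658 x 0.03115 = 0.01139 mol.
n(NaOH) added = 0.2040 x 0.02619 = 0.005343 mol, converting that many moles of HClO to ClO-.
Remaining n(HClO) = 0.006052 mol; n(ClO-) = 0.005343 mol.
By Henderson-Hasselbalch, pH = pKa + log([A^-]/[HA]) = 7.52 + log(0.005343/0.006052) = 7.52 + (-0.05) = 7.47.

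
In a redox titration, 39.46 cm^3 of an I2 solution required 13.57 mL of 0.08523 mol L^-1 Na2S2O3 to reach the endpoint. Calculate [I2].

0.0147 M

n(Na2S2O3) = 0.08523 x 0.01357 = 0.001157 mol.
From the balanced equation, 2 mol Na2S2O3 reacts with 1 mol I2, so n(I2) = 0.001157 x 1/2 = 0.0005783 mol.
[I2] = 0.0005783 / 0.03946 L = 0.0147 M.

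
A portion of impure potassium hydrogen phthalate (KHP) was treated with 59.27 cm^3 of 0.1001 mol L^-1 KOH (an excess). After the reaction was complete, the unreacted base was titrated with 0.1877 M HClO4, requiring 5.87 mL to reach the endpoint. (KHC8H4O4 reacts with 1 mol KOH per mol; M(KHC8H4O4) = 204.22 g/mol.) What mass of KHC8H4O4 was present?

0.987 g

Total n(KOH) added = 0.1001 x 0.05927 = 0.005933 mol.
n(HClO4) used = 0.1877 x 0.005870 = 0.001102 mol, which equals the excess n(KOH).
So n(KOH) consumed by the sample = 0.005933 - 0.001102 = 0.004831 mol.
n(KHC8H4O4) = 0.004831 / 1 = 0.004831 mol.
mass = 0.004831 mol x 204.22 g/mol = 0.987 g.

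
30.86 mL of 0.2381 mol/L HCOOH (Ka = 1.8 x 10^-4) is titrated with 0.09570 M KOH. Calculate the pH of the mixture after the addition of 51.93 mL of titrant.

4.06

Initial n(HCOOH) = 0.2381 x 0.03086 = 0.007348 mol.
n(KOH) added = 0.09570 x 0.05193 = 0.004970 mol, converting that many moles of HCOOH to HCOO-.
Remaining n(HCOOH) = 0.002378 mol; n(HCOO-) = 0.004970 mol.
By Henderson-Hasselbalch, pH = pKa + log([A^-]/[HA]) = 3.74 + log(0.004970/0.002378) = 3.74 + (+0.32) = 4.06.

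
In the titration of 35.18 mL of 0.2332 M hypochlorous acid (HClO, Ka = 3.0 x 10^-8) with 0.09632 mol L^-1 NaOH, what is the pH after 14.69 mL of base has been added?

Initial n(HClO) = 0.2332 x 0.03518 = 0.008204 mol.
n(NaOH) added = 0.09632 x 0.01469 = 0.001415 mol, converting that many moles of HClO to ClO-.
Remaining n(HClO) = 0.006789 mol; n(ClO-) = 0.001415 mol.
By Henderson-Hasselbalch, pH = pKa + log([A^-]/[HA]) = 7.52 + log(0.001415/0.006789) = 7.52 + (-0.68) = 6.84.

6.84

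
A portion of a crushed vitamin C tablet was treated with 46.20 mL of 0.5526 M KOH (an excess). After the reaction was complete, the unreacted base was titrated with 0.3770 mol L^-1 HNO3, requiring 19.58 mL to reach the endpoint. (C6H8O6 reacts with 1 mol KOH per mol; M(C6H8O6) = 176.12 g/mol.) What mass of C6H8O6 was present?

Total n(KOH) added = 0.5526 x 0.04620 = 0.02553 mol.
n(HNO3) used = 0.3770 x 0.01958 = 0.007382 mol, which equals the excess n(KOH).
So n(KOH) consumed by the sample = 0.02553 - 0.007382 = 0.01815 mol.
n(C6H8O6) = 0.01815 / 1 = 0.01815 mol.
mass = 0.01815 mol x 176.12 g/mol = 3.20 g.

3.20 g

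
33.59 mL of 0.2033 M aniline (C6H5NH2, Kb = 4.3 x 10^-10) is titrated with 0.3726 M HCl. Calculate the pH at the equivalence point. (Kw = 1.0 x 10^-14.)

2.76

n(C6H5NH2) = 0.2033 x 0.03359 = 0.006829 mol; V(HCl) at equivalence = 0.006829/0.3726 = 0.01833 L.
At equivalence the base is fully converted to C6H5NH3+; total volume = 0.05192 L, so [C6H5NH3+] = 0.006829/0.05192 = 0.1315 M.
Ka(C6H5NH3+) = Kw/Kb = 1.0e-14 / 4.3 x 10^-10 = 2.33e-5.
[H^+] = sqrt(Ka x [C6H5NH3+]) = sqrt(2.33e-5 x 0.1315) = 0.00175 M.
pH = -log(0.00175) = 2.76.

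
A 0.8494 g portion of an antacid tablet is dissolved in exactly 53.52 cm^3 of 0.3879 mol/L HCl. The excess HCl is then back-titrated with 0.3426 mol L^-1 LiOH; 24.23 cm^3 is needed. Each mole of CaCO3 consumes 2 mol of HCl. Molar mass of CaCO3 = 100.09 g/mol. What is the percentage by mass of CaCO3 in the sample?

73.4%

Total n(HCl) added = 0.3879 x 0.05352 = 0.02076 mol.
n(LiOH) used = 0.3426 x 0.02423 = 0.008301 mol, which equals the excess n(HCl).
So n(HCl) consumed by the sample = 0.02076 - 0.008301 = 0.01246 mol.
n(CaCO3) = 0.01246 / 2 = 0.006230 mol.
mass CaCO3 = 0.006230 x 100.09 = 0.6235 g, so %CaCO3 = 0.6235/0.8494 x 100 = 73.4%.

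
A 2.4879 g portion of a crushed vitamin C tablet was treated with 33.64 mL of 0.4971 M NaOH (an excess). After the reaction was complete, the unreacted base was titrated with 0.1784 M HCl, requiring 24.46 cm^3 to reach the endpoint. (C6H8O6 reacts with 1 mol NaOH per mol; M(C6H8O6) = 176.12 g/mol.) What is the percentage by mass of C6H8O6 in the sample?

87.5%

Total n(NaOH) added = 0.4971 x 0.03364 = 0.01672 mol.
n(HCl) used = 0.1784 x 0.02446 = 0.004364 mol, which equals the excess n(NaOH).
So n(NaOH) consumed by the sample = 0.01672 - 0.004364 = 0.01236 mol.
n(C6H8O6) = 0.01236 / 1 = 0.01236 mol.
mass C6H8O6 = 0.01236 x 176.12 = 2.177 g, so %C6H8O6 = 2.177/2.4879 x 100 = 87.5%.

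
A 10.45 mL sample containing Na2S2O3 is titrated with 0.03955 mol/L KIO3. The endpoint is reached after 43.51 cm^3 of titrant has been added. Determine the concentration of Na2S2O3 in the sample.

n(KIO3) = 0.03955 x 0.04351 = 0.001721 mol.
From the balanced equation, 1 mol KIO3 reacts with 6 mol Na2S2O3, so n(Na2S2O3) = 0.001721 x 6/1 = 0.01032 mol.
[Na2S2O3] = 0.01032 / 0.01045 L = 0.988 M.

0.988 M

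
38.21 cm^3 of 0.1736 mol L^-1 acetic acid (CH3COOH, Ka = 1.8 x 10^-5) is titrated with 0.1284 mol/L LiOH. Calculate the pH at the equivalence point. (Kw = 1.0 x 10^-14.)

8.81

n(CH3COOH) = 0.1736 x 0.03821 = 0.006633 mol; V(LiOH) at equivalence = 0.006633/0.1284 = 0.05166 L.
At equivalence all the acid is converted to CH3COO-; total volume = 0.03821 + 0.05166 = 0.08987 L, so [CH3COO-] = 0.006633/0.08987 = 0.07381 M.
Kb = Kw/Ka = 1.0e-14 / 1.8 x 10^-5 = 5.56e-10.
[OH^-] = sqrt(Kb x [CH3COO-]) = sqrt(5.56e-10 x 0.07381) = 6.40e-6 M.
pOH = 5.19, so pH = 14.00 - 5.19 = 8.81.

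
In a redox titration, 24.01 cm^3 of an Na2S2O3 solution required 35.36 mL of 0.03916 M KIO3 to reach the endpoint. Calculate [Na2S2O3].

n(KIO3) = 0.03916 x 0.03536 = 0.001385 mol.
From the balanced equation, 1 mol KIO3 reacts with 6 mol Na2S2O3, so n(Na2S2O3) = 0.001385 x 6/1 = 0.008308 mol.
[Na2S2O3] = 0.008308 / 0.02401 L = 0.346 M.

0.346 M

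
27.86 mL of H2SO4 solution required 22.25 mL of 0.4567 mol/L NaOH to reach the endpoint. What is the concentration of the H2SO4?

n(NaOH) delivered = 0.4567 x 0.02225 = 0.01016 mol.
The reaction is 1 H2SO4 + 2 NaOH, so n(H2SO4) = 0.01016 x 1/2 = 0.005081 mol.
[H2SO4] = 0.005081 mol / 0.02786 L = 0.182 M.

0.182 M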